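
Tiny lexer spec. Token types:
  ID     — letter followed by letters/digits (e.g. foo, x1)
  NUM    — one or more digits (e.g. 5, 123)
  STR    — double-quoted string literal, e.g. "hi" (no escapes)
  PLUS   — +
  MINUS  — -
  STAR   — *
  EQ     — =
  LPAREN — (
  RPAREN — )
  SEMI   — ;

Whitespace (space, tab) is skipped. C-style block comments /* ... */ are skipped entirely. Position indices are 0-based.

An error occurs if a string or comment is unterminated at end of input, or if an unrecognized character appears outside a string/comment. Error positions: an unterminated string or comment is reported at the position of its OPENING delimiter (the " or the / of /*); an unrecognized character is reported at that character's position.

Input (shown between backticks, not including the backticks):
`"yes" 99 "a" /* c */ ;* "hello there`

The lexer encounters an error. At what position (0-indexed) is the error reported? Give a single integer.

Answer: 24

Derivation:
pos=0: enter STRING mode
pos=0: emit STR "yes" (now at pos=5)
pos=6: emit NUM '99' (now at pos=8)
pos=9: enter STRING mode
pos=9: emit STR "a" (now at pos=12)
pos=13: enter COMMENT mode (saw '/*')
exit COMMENT mode (now at pos=20)
pos=21: emit SEMI ';'
pos=22: emit STAR '*'
pos=24: enter STRING mode
pos=24: ERROR — unterminated string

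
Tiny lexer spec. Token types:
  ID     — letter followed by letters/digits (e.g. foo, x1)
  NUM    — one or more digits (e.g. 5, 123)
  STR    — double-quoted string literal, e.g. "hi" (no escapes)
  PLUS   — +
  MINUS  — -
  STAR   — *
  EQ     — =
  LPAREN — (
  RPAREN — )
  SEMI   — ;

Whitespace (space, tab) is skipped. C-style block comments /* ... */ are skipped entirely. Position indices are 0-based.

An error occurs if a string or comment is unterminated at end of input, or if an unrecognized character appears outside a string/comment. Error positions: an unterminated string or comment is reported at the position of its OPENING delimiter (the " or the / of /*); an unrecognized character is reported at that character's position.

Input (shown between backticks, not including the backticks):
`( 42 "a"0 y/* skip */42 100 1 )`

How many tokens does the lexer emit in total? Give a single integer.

Answer: 9

Derivation:
pos=0: emit LPAREN '('
pos=2: emit NUM '42' (now at pos=4)
pos=5: enter STRING mode
pos=5: emit STR "a" (now at pos=8)
pos=8: emit NUM '0' (now at pos=9)
pos=10: emit ID 'y' (now at pos=11)
pos=11: enter COMMENT mode (saw '/*')
exit COMMENT mode (now at pos=21)
pos=21: emit NUM '42' (now at pos=23)
pos=24: emit NUM '100' (now at pos=27)
pos=28: emit NUM '1' (now at pos=29)
pos=30: emit RPAREN ')'
DONE. 9 tokens: [LPAREN, NUM, STR, NUM, ID, NUM, NUM, NUM, RPAREN]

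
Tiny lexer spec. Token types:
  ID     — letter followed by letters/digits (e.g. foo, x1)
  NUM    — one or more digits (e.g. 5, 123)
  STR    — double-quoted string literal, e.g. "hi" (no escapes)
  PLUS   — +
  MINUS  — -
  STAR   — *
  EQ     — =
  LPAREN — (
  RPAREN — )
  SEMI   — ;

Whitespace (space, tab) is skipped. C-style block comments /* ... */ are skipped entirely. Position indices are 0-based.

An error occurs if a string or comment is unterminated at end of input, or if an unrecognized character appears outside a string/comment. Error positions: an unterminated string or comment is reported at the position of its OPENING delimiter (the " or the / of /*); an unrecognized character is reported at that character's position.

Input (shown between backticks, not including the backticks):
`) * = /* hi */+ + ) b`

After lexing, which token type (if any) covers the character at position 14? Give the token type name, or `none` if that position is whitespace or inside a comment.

pos=0: emit RPAREN ')'
pos=2: emit STAR '*'
pos=4: emit EQ '='
pos=6: enter COMMENT mode (saw '/*')
exit COMMENT mode (now at pos=14)
pos=14: emit PLUS '+'
pos=16: emit PLUS '+'
pos=18: emit RPAREN ')'
pos=20: emit ID 'b' (now at pos=21)
DONE. 7 tokens: [RPAREN, STAR, EQ, PLUS, PLUS, RPAREN, ID]
Position 14: char is '+' -> PLUS

Answer: PLUS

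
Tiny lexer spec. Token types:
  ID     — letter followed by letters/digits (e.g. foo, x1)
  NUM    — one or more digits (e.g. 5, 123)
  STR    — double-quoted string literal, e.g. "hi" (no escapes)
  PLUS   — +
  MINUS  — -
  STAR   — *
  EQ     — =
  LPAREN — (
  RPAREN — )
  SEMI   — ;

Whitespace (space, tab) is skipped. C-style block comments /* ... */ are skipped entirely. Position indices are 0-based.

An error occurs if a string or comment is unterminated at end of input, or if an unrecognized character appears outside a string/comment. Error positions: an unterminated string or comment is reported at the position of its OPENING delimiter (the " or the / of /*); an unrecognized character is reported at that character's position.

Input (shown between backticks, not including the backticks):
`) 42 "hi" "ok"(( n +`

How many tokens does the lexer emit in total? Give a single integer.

Answer: 8

Derivation:
pos=0: emit RPAREN ')'
pos=2: emit NUM '42' (now at pos=4)
pos=5: enter STRING mode
pos=5: emit STR "hi" (now at pos=9)
pos=10: enter STRING mode
pos=10: emit STR "ok" (now at pos=14)
pos=14: emit LPAREN '('
pos=15: emit LPAREN '('
pos=17: emit ID 'n' (now at pos=18)
pos=19: emit PLUS '+'
DONE. 8 tokens: [RPAREN, NUM, STR, STR, LPAREN, LPAREN, ID, PLUS]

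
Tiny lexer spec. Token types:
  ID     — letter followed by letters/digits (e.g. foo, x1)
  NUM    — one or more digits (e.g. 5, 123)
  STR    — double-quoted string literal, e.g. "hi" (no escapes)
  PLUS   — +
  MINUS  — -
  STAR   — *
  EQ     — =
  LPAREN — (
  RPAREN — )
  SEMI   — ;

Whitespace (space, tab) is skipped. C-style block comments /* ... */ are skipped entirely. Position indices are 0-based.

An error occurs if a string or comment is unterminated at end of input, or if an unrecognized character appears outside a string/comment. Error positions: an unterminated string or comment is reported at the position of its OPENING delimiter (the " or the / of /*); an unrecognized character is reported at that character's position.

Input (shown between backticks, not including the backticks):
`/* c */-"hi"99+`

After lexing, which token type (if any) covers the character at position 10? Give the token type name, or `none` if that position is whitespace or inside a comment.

pos=0: enter COMMENT mode (saw '/*')
exit COMMENT mode (now at pos=7)
pos=7: emit MINUS '-'
pos=8: enter STRING mode
pos=8: emit STR "hi" (now at pos=12)
pos=12: emit NUM '99' (now at pos=14)
pos=14: emit PLUS '+'
DONE. 4 tokens: [MINUS, STR, NUM, PLUS]
Position 10: char is 'i' -> STR

Answer: STR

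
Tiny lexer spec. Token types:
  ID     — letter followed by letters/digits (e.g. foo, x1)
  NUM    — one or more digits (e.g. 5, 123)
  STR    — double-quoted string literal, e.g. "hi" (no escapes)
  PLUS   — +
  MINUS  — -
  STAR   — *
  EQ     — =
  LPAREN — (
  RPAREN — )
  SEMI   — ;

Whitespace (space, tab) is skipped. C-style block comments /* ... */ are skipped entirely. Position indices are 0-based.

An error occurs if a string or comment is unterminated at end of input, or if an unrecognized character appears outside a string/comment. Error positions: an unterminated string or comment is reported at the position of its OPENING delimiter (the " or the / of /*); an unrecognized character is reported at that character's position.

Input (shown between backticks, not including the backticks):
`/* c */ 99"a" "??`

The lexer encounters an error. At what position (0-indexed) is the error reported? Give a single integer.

pos=0: enter COMMENT mode (saw '/*')
exit COMMENT mode (now at pos=7)
pos=8: emit NUM '99' (now at pos=10)
pos=10: enter STRING mode
pos=10: emit STR "a" (now at pos=13)
pos=14: enter STRING mode
pos=14: ERROR — unterminated string

Answer: 14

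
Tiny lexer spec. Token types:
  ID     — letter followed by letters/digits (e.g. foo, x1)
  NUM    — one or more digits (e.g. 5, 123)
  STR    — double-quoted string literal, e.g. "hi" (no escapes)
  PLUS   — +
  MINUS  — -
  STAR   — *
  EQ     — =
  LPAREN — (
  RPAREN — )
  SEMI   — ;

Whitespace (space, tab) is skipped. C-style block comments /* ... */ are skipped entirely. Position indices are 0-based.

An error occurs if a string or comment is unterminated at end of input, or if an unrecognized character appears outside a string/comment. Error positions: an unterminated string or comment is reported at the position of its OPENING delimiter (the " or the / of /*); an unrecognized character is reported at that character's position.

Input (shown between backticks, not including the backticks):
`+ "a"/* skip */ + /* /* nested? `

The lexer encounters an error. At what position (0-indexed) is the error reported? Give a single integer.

Answer: 18

Derivation:
pos=0: emit PLUS '+'
pos=2: enter STRING mode
pos=2: emit STR "a" (now at pos=5)
pos=5: enter COMMENT mode (saw '/*')
exit COMMENT mode (now at pos=15)
pos=16: emit PLUS '+'
pos=18: enter COMMENT mode (saw '/*')
pos=18: ERROR — unterminated comment (reached EOF)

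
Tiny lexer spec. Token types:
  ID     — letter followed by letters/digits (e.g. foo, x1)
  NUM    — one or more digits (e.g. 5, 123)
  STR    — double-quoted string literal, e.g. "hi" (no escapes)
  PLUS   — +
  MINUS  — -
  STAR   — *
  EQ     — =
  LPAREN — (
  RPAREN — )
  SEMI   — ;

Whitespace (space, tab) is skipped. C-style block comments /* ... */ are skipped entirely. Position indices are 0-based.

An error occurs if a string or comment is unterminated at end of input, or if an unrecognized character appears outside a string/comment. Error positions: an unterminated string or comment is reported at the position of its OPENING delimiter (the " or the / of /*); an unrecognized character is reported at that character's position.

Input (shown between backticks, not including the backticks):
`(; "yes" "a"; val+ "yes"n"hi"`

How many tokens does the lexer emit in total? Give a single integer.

Answer: 10

Derivation:
pos=0: emit LPAREN '('
pos=1: emit SEMI ';'
pos=3: enter STRING mode
pos=3: emit STR "yes" (now at pos=8)
pos=9: enter STRING mode
pos=9: emit STR "a" (now at pos=12)
pos=12: emit SEMI ';'
pos=14: emit ID 'val' (now at pos=17)
pos=17: emit PLUS '+'
pos=19: enter STRING mode
pos=19: emit STR "yes" (now at pos=24)
pos=24: emit ID 'n' (now at pos=25)
pos=25: enter STRING mode
pos=25: emit STR "hi" (now at pos=29)
DONE. 10 tokens: [LPAREN, SEMI, STR, STR, SEMI, ID, PLUS, STR, ID, STR]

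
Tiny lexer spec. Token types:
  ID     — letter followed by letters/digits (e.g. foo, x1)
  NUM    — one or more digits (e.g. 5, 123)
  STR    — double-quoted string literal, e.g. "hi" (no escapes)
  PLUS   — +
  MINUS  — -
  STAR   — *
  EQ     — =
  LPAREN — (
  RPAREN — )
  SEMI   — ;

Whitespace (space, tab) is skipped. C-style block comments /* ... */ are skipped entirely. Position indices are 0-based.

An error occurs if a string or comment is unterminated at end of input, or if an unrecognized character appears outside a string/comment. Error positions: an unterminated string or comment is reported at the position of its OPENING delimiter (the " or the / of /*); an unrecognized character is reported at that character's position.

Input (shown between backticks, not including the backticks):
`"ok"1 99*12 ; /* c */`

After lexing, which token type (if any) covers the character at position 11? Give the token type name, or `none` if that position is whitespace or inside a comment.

pos=0: enter STRING mode
pos=0: emit STR "ok" (now at pos=4)
pos=4: emit NUM '1' (now at pos=5)
pos=6: emit NUM '99' (now at pos=8)
pos=8: emit STAR '*'
pos=9: emit NUM '12' (now at pos=11)
pos=12: emit SEMI ';'
pos=14: enter COMMENT mode (saw '/*')
exit COMMENT mode (now at pos=21)
DONE. 6 tokens: [STR, NUM, NUM, STAR, NUM, SEMI]
Position 11: char is ' ' -> none

Answer: none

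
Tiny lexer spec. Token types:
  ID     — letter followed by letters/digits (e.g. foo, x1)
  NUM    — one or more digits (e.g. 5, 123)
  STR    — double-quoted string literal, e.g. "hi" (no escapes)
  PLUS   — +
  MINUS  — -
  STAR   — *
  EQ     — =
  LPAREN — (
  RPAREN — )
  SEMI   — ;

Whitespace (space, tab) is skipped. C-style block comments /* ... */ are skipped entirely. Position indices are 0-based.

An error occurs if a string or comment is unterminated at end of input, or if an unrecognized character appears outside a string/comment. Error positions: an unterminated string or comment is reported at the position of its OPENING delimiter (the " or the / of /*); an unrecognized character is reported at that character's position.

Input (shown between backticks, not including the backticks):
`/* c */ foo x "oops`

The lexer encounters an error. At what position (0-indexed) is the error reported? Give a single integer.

pos=0: enter COMMENT mode (saw '/*')
exit COMMENT mode (now at pos=7)
pos=8: emit ID 'foo' (now at pos=11)
pos=12: emit ID 'x' (now at pos=13)
pos=14: enter STRING mode
pos=14: ERROR — unterminated string

Answer: 14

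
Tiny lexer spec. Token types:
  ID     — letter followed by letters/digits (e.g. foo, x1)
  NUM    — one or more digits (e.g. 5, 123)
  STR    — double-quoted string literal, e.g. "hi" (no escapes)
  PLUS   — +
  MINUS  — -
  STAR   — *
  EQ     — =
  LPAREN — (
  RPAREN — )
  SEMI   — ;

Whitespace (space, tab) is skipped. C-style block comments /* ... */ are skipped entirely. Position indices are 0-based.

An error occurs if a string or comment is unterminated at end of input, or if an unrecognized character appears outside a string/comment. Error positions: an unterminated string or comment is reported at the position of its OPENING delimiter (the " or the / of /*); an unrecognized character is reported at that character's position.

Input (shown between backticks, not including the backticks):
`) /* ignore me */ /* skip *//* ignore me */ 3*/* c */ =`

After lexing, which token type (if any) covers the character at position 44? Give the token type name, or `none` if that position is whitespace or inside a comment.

pos=0: emit RPAREN ')'
pos=2: enter COMMENT mode (saw '/*')
exit COMMENT mode (now at pos=17)
pos=18: enter COMMENT mode (saw '/*')
exit COMMENT mode (now at pos=28)
pos=28: enter COMMENT mode (saw '/*')
exit COMMENT mode (now at pos=43)
pos=44: emit NUM '3' (now at pos=45)
pos=45: emit STAR '*'
pos=46: enter COMMENT mode (saw '/*')
exit COMMENT mode (now at pos=53)
pos=54: emit EQ '='
DONE. 4 tokens: [RPAREN, NUM, STAR, EQ]
Position 44: char is '3' -> NUM

Answer: NUM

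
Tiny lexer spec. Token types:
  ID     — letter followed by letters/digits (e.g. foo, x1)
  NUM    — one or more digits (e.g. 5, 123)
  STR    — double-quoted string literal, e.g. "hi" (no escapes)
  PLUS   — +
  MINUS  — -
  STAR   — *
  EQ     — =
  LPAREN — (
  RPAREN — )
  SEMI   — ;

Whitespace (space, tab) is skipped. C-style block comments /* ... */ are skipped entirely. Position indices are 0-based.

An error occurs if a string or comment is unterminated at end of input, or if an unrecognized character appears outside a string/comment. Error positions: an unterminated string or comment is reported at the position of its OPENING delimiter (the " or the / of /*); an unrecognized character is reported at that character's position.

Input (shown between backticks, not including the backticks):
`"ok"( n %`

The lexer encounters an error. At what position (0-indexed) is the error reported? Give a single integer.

Answer: 8

Derivation:
pos=0: enter STRING mode
pos=0: emit STR "ok" (now at pos=4)
pos=4: emit LPAREN '('
pos=6: emit ID 'n' (now at pos=7)
pos=8: ERROR — unrecognized char '%'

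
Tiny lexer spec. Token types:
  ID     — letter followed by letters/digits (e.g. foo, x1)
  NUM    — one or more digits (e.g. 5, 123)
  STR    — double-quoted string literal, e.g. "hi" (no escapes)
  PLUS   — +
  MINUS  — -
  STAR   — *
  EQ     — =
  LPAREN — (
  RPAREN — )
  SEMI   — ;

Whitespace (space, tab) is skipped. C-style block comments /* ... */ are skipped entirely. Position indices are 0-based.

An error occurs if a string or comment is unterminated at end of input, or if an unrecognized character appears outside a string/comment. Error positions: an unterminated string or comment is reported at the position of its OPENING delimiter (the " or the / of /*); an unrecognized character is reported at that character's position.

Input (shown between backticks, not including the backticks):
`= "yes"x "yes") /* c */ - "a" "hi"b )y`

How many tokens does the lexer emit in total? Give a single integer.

pos=0: emit EQ '='
pos=2: enter STRING mode
pos=2: emit STR "yes" (now at pos=7)
pos=7: emit ID 'x' (now at pos=8)
pos=9: enter STRING mode
pos=9: emit STR "yes" (now at pos=14)
pos=14: emit RPAREN ')'
pos=16: enter COMMENT mode (saw '/*')
exit COMMENT mode (now at pos=23)
pos=24: emit MINUS '-'
pos=26: enter STRING mode
pos=26: emit STR "a" (now at pos=29)
pos=30: enter STRING mode
pos=30: emit STR "hi" (now at pos=34)
pos=34: emit ID 'b' (now at pos=35)
pos=36: emit RPAREN ')'
pos=37: emit ID 'y' (now at pos=38)
DONE. 11 tokens: [EQ, STR, ID, STR, RPAREN, MINUS, STR, STR, ID, RPAREN, ID]

Answer: 11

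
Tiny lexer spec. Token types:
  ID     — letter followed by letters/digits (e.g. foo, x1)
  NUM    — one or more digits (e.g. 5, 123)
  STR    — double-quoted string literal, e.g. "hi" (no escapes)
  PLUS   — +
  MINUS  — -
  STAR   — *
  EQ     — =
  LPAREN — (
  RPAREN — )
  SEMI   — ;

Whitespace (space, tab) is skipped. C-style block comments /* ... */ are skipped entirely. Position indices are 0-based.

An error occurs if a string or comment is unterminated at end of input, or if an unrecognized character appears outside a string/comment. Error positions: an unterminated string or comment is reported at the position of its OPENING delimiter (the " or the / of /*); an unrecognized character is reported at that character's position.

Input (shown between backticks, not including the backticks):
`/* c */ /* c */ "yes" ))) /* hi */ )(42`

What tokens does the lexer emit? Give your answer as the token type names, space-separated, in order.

pos=0: enter COMMENT mode (saw '/*')
exit COMMENT mode (now at pos=7)
pos=8: enter COMMENT mode (saw '/*')
exit COMMENT mode (now at pos=15)
pos=16: enter STRING mode
pos=16: emit STR "yes" (now at pos=21)
pos=22: emit RPAREN ')'
pos=23: emit RPAREN ')'
pos=24: emit RPAREN ')'
pos=26: enter COMMENT mode (saw '/*')
exit COMMENT mode (now at pos=34)
pos=35: emit RPAREN ')'
pos=36: emit LPAREN '('
pos=37: emit NUM '42' (now at pos=39)
DONE. 7 tokens: [STR, RPAREN, RPAREN, RPAREN, RPAREN, LPAREN, NUM]

Answer: STR RPAREN RPAREN RPAREN RPAREN LPAREN NUM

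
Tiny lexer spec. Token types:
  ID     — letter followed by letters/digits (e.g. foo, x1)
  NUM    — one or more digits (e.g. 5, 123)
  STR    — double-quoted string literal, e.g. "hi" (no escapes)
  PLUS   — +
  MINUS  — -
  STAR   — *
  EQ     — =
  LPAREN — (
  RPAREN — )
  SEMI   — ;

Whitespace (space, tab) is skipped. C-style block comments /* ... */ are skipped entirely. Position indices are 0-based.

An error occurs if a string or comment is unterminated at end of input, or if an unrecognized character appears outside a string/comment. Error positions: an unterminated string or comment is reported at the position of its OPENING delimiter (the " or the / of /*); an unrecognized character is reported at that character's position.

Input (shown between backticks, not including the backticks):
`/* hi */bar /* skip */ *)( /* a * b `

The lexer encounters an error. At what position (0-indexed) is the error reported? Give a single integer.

pos=0: enter COMMENT mode (saw '/*')
exit COMMENT mode (now at pos=8)
pos=8: emit ID 'bar' (now at pos=11)
pos=12: enter COMMENT mode (saw '/*')
exit COMMENT mode (now at pos=22)
pos=23: emit STAR '*'
pos=24: emit RPAREN ')'
pos=25: emit LPAREN '('
pos=27: enter COMMENT mode (saw '/*')
pos=27: ERROR — unterminated comment (reached EOF)

Answer: 27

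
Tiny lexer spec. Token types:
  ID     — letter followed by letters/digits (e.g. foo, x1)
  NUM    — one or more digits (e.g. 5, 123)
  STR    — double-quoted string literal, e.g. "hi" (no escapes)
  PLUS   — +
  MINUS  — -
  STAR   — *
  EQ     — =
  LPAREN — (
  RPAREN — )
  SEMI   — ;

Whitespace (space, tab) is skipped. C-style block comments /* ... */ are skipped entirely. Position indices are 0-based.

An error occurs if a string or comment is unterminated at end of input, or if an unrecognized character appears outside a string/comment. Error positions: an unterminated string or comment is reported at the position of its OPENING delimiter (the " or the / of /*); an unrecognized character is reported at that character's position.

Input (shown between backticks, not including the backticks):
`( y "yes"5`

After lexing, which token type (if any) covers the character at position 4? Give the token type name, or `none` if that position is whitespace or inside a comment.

Answer: STR

Derivation:
pos=0: emit LPAREN '('
pos=2: emit ID 'y' (now at pos=3)
pos=4: enter STRING mode
pos=4: emit STR "yes" (now at pos=9)
pos=9: emit NUM '5' (now at pos=10)
DONE. 4 tokens: [LPAREN, ID, STR, NUM]
Position 4: char is '"' -> STR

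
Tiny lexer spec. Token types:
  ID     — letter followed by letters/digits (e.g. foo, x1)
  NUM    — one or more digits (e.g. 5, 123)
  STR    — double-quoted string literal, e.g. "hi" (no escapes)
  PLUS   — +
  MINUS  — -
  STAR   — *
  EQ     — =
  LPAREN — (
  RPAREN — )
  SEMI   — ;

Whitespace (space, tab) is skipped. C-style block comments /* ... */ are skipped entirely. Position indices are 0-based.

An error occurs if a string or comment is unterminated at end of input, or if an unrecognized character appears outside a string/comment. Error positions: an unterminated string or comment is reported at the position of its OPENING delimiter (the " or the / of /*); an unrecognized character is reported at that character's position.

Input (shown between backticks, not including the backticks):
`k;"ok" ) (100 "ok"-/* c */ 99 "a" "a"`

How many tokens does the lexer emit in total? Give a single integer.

Answer: 11

Derivation:
pos=0: emit ID 'k' (now at pos=1)
pos=1: emit SEMI ';'
pos=2: enter STRING mode
pos=2: emit STR "ok" (now at pos=6)
pos=7: emit RPAREN ')'
pos=9: emit LPAREN '('
pos=10: emit NUM '100' (now at pos=13)
pos=14: enter STRING mode
pos=14: emit STR "ok" (now at pos=18)
pos=18: emit MINUS '-'
pos=19: enter COMMENT mode (saw '/*')
exit COMMENT mode (now at pos=26)
pos=27: emit NUM '99' (now at pos=29)
pos=30: enter STRING mode
pos=30: emit STR "a" (now at pos=33)
pos=34: enter STRING mode
pos=34: emit STR "a" (now at pos=37)
DONE. 11 tokens: [ID, SEMI, STR, RPAREN, LPAREN, NUM, STR, MINUS, NUM, STR, STR]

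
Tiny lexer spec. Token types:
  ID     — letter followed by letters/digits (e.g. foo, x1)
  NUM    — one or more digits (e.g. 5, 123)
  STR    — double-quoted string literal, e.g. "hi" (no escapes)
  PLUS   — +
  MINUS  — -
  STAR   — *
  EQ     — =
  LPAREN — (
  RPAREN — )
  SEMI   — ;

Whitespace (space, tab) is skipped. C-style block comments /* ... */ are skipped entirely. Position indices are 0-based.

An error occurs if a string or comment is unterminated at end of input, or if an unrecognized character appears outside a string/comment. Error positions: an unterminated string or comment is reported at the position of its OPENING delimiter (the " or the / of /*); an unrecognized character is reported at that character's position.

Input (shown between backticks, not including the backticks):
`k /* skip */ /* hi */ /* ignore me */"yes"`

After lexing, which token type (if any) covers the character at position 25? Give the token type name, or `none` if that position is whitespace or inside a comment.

pos=0: emit ID 'k' (now at pos=1)
pos=2: enter COMMENT mode (saw '/*')
exit COMMENT mode (now at pos=12)
pos=13: enter COMMENT mode (saw '/*')
exit COMMENT mode (now at pos=21)
pos=22: enter COMMENT mode (saw '/*')
exit COMMENT mode (now at pos=37)
pos=37: enter STRING mode
pos=37: emit STR "yes" (now at pos=42)
DONE. 2 tokens: [ID, STR]
Position 25: char is 'i' -> none

Answer: none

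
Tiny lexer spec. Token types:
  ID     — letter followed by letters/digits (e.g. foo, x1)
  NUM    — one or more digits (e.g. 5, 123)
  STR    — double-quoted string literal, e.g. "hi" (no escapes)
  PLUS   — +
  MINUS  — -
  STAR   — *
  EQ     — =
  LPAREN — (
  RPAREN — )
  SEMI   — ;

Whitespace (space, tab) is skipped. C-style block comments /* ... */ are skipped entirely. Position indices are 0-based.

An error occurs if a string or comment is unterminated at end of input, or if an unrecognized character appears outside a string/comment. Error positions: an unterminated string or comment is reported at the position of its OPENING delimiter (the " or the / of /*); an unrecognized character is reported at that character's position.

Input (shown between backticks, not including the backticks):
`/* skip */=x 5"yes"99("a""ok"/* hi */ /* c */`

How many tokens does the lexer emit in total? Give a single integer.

Answer: 8

Derivation:
pos=0: enter COMMENT mode (saw '/*')
exit COMMENT mode (now at pos=10)
pos=10: emit EQ '='
pos=11: emit ID 'x' (now at pos=12)
pos=13: emit NUM '5' (now at pos=14)
pos=14: enter STRING mode
pos=14: emit STR "yes" (now at pos=19)
pos=19: emit NUM '99' (now at pos=21)
pos=21: emit LPAREN '('
pos=22: enter STRING mode
pos=22: emit STR "a" (now at pos=25)
pos=25: enter STRING mode
pos=25: emit STR "ok" (now at pos=29)
pos=29: enter COMMENT mode (saw '/*')
exit COMMENT mode (now at pos=37)
pos=38: enter COMMENT mode (saw '/*')
exit COMMENT mode (now at pos=45)
DONE. 8 tokens: [EQ, ID, NUM, STR, NUM, LPAREN, STR, STR]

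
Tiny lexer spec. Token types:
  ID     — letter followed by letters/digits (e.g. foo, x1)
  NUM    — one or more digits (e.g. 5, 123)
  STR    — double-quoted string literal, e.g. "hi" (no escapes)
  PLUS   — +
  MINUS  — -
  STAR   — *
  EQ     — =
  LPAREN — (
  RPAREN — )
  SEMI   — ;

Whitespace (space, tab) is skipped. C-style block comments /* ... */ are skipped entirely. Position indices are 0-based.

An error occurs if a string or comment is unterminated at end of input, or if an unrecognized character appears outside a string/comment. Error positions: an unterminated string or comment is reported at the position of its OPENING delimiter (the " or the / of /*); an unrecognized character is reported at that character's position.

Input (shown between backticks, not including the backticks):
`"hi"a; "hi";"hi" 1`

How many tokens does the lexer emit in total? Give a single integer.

Answer: 7

Derivation:
pos=0: enter STRING mode
pos=0: emit STR "hi" (now at pos=4)
pos=4: emit ID 'a' (now at pos=5)
pos=5: emit SEMI ';'
pos=7: enter STRING mode
pos=7: emit STR "hi" (now at pos=11)
pos=11: emit SEMI ';'
pos=12: enter STRING mode
pos=12: emit STR "hi" (now at pos=16)
pos=17: emit NUM '1' (now at pos=18)
DONE. 7 tokens: [STR, ID, SEMI, STR, SEMI, STR, NUM]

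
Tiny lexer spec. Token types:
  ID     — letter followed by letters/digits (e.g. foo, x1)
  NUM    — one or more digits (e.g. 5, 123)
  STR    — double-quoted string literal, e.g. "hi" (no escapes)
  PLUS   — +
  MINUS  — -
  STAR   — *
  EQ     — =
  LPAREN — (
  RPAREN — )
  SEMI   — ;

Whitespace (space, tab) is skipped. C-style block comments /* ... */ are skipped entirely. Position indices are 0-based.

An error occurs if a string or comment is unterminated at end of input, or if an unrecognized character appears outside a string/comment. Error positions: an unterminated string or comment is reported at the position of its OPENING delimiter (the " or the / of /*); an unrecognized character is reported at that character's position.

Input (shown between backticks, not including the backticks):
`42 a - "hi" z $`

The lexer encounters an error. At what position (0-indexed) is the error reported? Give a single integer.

Answer: 14

Derivation:
pos=0: emit NUM '42' (now at pos=2)
pos=3: emit ID 'a' (now at pos=4)
pos=5: emit MINUS '-'
pos=7: enter STRING mode
pos=7: emit STR "hi" (now at pos=11)
pos=12: emit ID 'z' (now at pos=13)
pos=14: ERROR — unrecognized char '$'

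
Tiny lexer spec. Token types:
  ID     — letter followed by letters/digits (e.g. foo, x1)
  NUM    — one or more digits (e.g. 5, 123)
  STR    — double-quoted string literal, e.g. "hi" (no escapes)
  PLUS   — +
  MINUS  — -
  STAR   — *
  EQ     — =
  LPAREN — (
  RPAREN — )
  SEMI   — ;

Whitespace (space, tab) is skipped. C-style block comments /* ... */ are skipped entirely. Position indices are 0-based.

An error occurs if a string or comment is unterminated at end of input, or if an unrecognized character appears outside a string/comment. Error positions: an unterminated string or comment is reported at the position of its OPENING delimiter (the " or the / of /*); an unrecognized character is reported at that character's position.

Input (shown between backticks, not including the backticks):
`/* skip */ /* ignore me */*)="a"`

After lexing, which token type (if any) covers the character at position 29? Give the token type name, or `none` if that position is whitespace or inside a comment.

pos=0: enter COMMENT mode (saw '/*')
exit COMMENT mode (now at pos=10)
pos=11: enter COMMENT mode (saw '/*')
exit COMMENT mode (now at pos=26)
pos=26: emit STAR '*'
pos=27: emit RPAREN ')'
pos=28: emit EQ '='
pos=29: enter STRING mode
pos=29: emit STR "a" (now at pos=32)
DONE. 4 tokens: [STAR, RPAREN, EQ, STR]
Position 29: char is '"' -> STR

Answer: STR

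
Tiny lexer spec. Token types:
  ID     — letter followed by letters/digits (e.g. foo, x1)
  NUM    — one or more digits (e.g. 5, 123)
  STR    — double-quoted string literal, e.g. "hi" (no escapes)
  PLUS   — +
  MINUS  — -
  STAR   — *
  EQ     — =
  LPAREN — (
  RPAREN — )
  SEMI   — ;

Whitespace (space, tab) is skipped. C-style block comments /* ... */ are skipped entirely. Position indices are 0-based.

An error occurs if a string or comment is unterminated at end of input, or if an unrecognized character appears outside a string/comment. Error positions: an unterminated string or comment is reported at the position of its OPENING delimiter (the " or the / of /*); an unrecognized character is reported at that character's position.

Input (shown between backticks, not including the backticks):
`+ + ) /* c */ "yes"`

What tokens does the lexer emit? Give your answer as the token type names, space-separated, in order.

Answer: PLUS PLUS RPAREN STR

Derivation:
pos=0: emit PLUS '+'
pos=2: emit PLUS '+'
pos=4: emit RPAREN ')'
pos=6: enter COMMENT mode (saw '/*')
exit COMMENT mode (now at pos=13)
pos=14: enter STRING mode
pos=14: emit STR "yes" (now at pos=19)
DONE. 4 tokens: [PLUS, PLUS, RPAREN, STR]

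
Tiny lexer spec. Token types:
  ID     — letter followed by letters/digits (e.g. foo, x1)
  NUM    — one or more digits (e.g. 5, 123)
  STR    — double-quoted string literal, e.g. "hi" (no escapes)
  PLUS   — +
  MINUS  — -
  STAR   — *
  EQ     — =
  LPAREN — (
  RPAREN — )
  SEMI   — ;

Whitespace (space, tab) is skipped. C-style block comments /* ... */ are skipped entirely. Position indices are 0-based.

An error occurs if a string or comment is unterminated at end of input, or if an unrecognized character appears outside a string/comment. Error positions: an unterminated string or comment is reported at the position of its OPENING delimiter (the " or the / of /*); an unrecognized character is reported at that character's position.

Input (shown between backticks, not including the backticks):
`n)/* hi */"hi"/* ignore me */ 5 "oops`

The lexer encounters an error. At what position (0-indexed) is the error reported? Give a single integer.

Answer: 32

Derivation:
pos=0: emit ID 'n' (now at pos=1)
pos=1: emit RPAREN ')'
pos=2: enter COMMENT mode (saw '/*')
exit COMMENT mode (now at pos=10)
pos=10: enter STRING mode
pos=10: emit STR "hi" (now at pos=14)
pos=14: enter COMMENT mode (saw '/*')
exit COMMENT mode (now at pos=29)
pos=30: emit NUM '5' (now at pos=31)
pos=32: enter STRING mode
pos=32: ERROR — unterminated string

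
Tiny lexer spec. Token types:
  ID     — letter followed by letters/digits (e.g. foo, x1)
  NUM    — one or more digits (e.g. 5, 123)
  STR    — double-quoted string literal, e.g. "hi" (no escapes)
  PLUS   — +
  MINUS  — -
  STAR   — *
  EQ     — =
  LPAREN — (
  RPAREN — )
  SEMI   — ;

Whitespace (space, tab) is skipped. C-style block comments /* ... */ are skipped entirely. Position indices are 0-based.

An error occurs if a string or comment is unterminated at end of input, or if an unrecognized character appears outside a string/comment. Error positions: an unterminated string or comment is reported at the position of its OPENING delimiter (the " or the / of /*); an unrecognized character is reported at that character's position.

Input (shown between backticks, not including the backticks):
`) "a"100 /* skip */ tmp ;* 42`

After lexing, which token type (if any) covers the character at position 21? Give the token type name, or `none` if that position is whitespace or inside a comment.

pos=0: emit RPAREN ')'
pos=2: enter STRING mode
pos=2: emit STR "a" (now at pos=5)
pos=5: emit NUM '100' (now at pos=8)
pos=9: enter COMMENT mode (saw '/*')
exit COMMENT mode (now at pos=19)
pos=20: emit ID 'tmp' (now at pos=23)
pos=24: emit SEMI ';'
pos=25: emit STAR '*'
pos=27: emit NUM '42' (now at pos=29)
DONE. 7 tokens: [RPAREN, STR, NUM, ID, SEMI, STAR, NUM]
Position 21: char is 'm' -> ID

Answer: ID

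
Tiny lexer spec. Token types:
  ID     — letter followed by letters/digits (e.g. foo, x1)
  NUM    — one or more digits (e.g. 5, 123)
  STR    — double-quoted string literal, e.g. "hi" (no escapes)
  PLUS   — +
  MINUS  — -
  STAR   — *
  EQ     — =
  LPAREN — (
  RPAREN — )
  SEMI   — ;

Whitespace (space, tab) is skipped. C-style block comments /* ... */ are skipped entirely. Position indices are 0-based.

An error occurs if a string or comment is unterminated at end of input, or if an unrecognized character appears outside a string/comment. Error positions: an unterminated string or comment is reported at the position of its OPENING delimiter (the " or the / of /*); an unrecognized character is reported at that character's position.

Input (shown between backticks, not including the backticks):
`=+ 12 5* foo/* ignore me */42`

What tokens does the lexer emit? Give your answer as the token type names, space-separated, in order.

pos=0: emit EQ '='
pos=1: emit PLUS '+'
pos=3: emit NUM '12' (now at pos=5)
pos=6: emit NUM '5' (now at pos=7)
pos=7: emit STAR '*'
pos=9: emit ID 'foo' (now at pos=12)
pos=12: enter COMMENT mode (saw '/*')
exit COMMENT mode (now at pos=27)
pos=27: emit NUM '42' (now at pos=29)
DONE. 7 tokens: [EQ, PLUS, NUM, NUM, STAR, ID, NUM]

Answer: EQ PLUS NUM NUM STAR ID NUM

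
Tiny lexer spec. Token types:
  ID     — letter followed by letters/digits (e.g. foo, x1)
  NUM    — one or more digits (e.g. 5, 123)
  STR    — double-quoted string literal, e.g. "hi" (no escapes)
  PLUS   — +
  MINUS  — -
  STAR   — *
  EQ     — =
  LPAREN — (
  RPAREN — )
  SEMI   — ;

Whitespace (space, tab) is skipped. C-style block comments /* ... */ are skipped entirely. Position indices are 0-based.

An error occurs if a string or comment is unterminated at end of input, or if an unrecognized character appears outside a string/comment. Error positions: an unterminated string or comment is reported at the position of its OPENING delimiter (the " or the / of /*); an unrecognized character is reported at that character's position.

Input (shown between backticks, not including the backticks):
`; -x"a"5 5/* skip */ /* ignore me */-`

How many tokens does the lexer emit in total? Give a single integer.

pos=0: emit SEMI ';'
pos=2: emit MINUS '-'
pos=3: emit ID 'x' (now at pos=4)
pos=4: enter STRING mode
pos=4: emit STR "a" (now at pos=7)
pos=7: emit NUM '5' (now at pos=8)
pos=9: emit NUM '5' (now at pos=10)
pos=10: enter COMMENT mode (saw '/*')
exit COMMENT mode (now at pos=20)
pos=21: enter COMMENT mode (saw '/*')
exit COMMENT mode (now at pos=36)
pos=36: emit MINUS '-'
DONE. 7 tokens: [SEMI, MINUS, ID, STR, NUM, NUM, MINUS]

Answer: 7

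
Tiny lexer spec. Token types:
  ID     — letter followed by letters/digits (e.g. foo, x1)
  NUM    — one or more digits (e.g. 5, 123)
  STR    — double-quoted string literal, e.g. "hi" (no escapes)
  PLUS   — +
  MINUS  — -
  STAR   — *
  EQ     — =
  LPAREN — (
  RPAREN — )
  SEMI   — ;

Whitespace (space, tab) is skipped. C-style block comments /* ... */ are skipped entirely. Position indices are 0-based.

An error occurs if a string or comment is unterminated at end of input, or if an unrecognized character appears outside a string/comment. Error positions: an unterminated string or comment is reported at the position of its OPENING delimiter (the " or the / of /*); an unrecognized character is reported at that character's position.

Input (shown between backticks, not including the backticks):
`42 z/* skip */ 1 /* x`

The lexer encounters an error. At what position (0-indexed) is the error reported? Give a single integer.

Answer: 17

Derivation:
pos=0: emit NUM '42' (now at pos=2)
pos=3: emit ID 'z' (now at pos=4)
pos=4: enter COMMENT mode (saw '/*')
exit COMMENT mode (now at pos=14)
pos=15: emit NUM '1' (now at pos=16)
pos=17: enter COMMENT mode (saw '/*')
pos=17: ERROR — unterminated comment (reached EOF)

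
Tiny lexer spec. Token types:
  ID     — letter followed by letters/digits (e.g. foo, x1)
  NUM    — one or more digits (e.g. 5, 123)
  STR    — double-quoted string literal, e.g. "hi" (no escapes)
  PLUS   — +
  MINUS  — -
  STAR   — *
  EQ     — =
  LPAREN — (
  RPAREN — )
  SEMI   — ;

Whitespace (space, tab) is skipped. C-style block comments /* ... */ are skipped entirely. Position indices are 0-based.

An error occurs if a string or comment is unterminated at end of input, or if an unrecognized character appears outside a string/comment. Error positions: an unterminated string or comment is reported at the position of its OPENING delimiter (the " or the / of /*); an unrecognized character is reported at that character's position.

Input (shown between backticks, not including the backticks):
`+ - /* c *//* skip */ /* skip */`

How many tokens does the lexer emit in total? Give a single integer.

Answer: 2

Derivation:
pos=0: emit PLUS '+'
pos=2: emit MINUS '-'
pos=4: enter COMMENT mode (saw '/*')
exit COMMENT mode (now at pos=11)
pos=11: enter COMMENT mode (saw '/*')
exit COMMENT mode (now at pos=21)
pos=22: enter COMMENT mode (saw '/*')
exit COMMENT mode (now at pos=32)
DONE. 2 tokens: [PLUS, MINUS]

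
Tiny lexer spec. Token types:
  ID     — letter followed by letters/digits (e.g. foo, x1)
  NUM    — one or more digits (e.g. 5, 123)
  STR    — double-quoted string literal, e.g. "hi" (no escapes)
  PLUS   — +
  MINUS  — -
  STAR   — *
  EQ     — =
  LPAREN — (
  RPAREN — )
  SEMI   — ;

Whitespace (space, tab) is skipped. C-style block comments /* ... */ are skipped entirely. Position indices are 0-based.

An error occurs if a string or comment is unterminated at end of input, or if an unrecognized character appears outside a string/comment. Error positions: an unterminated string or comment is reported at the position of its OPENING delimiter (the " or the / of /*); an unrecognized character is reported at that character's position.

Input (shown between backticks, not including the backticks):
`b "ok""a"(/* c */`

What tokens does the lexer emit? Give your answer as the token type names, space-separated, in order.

Answer: ID STR STR LPAREN

Derivation:
pos=0: emit ID 'b' (now at pos=1)
pos=2: enter STRING mode
pos=2: emit STR "ok" (now at pos=6)
pos=6: enter STRING mode
pos=6: emit STR "a" (now at pos=9)
pos=9: emit LPAREN '('
pos=10: enter COMMENT mode (saw '/*')
exit COMMENT mode (now at pos=17)
DONE. 4 tokens: [ID, STR, STR, LPAREN]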